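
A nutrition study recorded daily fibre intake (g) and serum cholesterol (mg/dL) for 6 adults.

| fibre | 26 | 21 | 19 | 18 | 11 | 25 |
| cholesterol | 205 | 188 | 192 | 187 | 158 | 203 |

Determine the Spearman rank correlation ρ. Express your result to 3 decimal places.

0.943

Rank fibre: 6, 4, 3, 2, 1, 5
Rank cholesterol: 6, 3, 4, 2, 1, 5
d = rank(fibre) − rank(cholesterol): 0, 1, -1, 0, 0, 0; Σd² = 2
ρ = 1 − 6Σd² / [n(n²−1)] = 1 − 6×2 / (6×35) = 1 − 12/210 ≈ 0.943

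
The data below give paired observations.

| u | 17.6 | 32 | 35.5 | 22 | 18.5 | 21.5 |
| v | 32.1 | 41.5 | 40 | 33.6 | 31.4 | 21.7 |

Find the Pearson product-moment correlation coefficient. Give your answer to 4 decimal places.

n = 6, Σu = 147.1, Σv = 200.3, Σu² = 3882.51, Σv² = 6938.47, Σuv = 5099.61
nΣuv − ΣuΣv = 30597.66 − 29464.13 = 1133.53
nΣu² − (Σu)² = 23295.06 − 21638.41 = 1656.65; nΣv² − (Σv)² = 41630.82 − 40120.09 = 1510.73
r = 1133.53 / √(1656.65 × 1510.73) = 1133.53 / 1582.0085 ≈ 0.7165

0.7165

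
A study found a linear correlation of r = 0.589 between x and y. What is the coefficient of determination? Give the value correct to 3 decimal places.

0.347

r² = (0.589)² = 0.347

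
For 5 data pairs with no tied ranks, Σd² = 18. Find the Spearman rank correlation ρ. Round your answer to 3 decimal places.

ρ = 1 − 6Σd² / [n(n²−1)] = 1 − 6×18 / (5×24)
  = 1 − 108/120 = 1 − 0.9000 ≈ 0.100

0.100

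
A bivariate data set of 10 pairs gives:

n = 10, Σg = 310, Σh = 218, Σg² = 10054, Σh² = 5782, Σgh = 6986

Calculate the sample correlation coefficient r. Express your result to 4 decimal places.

r = (nΣgh − ΣgΣh) / √[(nΣg² − (Σg)²)(nΣh² − (Σh)²)]
Numerator: 10×6986 − 310×218 = 2280
Denominator: √[(100540 − 96100)(57820 − 47524)] = √[4440 × 10296] = 6761.2307
r = 2280 / 6761.2307 ≈ 0.3372

0.3372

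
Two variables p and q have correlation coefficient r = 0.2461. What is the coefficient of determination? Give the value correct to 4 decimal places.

0.0606

r² = (0.2461)² = 0.0606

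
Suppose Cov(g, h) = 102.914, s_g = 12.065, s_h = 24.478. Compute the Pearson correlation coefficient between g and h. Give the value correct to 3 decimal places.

r = Cov(g,h) / (s_g · s_h) = 102.914 / (12.065 × 24.478)
  = 102.914 / 295.3271 ≈ 0.348

0.348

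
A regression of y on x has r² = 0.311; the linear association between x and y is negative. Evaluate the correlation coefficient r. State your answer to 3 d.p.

|r| = √0.311 = 0.558
The association is negative, so r = −0.558.

-0.558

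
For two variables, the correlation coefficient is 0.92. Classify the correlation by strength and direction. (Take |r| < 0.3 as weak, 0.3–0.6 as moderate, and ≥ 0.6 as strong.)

strong positive

r = 0.92 > 0 so the relationship is positive.
|r| = 0.92, which falls in the strong range.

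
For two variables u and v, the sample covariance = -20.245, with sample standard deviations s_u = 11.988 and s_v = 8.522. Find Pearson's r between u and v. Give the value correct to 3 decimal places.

-0.198

r = Cov(u,v) / (s_u · s_v) = -20.245 / (11.988 × 8.522)
  = -20.245 / 102.1617 ≈ -0.198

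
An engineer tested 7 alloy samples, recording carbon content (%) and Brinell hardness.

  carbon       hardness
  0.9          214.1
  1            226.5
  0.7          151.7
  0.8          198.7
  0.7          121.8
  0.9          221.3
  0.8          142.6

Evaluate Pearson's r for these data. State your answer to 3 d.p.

n = 7, Σx = 5.8, Σy = 1276.7, Σx² = 4.88, Σy² = 243779.33, Σxy = 1082.85
nΣxy − ΣxΣy = 7579.95 − 7404.86 = 175.09
nΣx² − (Σx)² = 34.16 − 33.64 = 0.52; nΣy² − (Σy)² = 1706455.31 − 1629962.89 = 76492.42
r = 175.09 / √(0.52 × 76492.42) = 175.09 / 199.4394 ≈ 0.878

0.878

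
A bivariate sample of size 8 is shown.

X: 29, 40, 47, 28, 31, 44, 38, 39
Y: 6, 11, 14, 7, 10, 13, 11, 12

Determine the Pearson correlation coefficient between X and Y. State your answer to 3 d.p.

n = 8, ΣX = 296, ΣY = 84, ΣX² = 11296, ΣY² = 936, ΣXY = 3236
nΣXY − ΣXΣY = 25888 − 24864 = 1024
nΣX² − (ΣX)² = 90368 − 87616 = 2752; nΣY² − (ΣY)² = 7488 − 7056 = 432
r = 1024 / √(2752 × 432) = 1024 / 1090.3504 ≈ 0.939

0.939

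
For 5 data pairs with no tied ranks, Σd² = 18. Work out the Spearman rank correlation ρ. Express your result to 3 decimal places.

0.100

ρ = 1 − 6Σd² / [n(n²−1)] = 1 − 6×18 / (5×24)
  = 1 − 108/120 = 1 − 0.9000 ≈ 0.100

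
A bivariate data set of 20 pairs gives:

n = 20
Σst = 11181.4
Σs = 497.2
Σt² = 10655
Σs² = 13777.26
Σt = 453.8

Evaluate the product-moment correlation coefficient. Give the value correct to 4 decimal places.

-0.1404

r = (nΣst − ΣsΣt) / √[(nΣs² − (Σs)²)(nΣt² − (Σt)²)]
Numerator: 20×11181.4 − 497.2×453.8 = -2001.36
Denominator: √[(275545.2 − 247207.84)(213100 − 205934.44)] = √[28337.36 × 7165.56] = 14249.6685
r = -2001.36 / 14249.6685 ≈ -0.1404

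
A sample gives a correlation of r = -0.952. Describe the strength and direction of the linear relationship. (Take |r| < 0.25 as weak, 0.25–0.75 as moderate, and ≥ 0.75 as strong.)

strong negative

r = -0.952 < 0 so the relationship is negative.
|r| = 0.952, which falls in the strong range.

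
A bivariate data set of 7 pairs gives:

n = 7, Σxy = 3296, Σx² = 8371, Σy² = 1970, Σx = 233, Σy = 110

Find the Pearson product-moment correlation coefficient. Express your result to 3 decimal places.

-0.948

r = (nΣxy − ΣxΣy) / √[(nΣx² − (Σx)²)(nΣy² − (Σy)²)]
Numerator: 7×3296 − 233×110 = -2558
Denominator: √[(58597 − 54289)(13790 − 12100)] = √[4308 × 1690] = 2698.2439
r = -2558 / 2698.2439 ≈ -0.948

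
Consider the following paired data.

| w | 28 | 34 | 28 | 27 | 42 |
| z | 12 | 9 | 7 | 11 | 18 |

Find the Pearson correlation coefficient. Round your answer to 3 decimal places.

n = 5, Σw = 159, Σz = 57, Σw² = 5217, Σz² = 719, Σwz = 1891
nΣwz − ΣwΣz = 9455 − 9063 = 392
nΣw² − (Σw)² = 26085 − 25281 = 804; nΣz² − (Σz)² = 3595 − 3249 = 346
r = 392 / √(804 × 346) = 392 / 527.4315 ≈ 0.743

0.743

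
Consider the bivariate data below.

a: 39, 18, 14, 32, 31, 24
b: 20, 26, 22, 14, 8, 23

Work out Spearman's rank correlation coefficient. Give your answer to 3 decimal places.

Rank a: 6, 2, 1, 5, 4, 3
Rank b: 3, 6, 4, 2, 1, 5
d = rank(a) − rank(b): 3, -4, -3, 3, 3, -2; Σd² = 56
ρ = 1 − 6Σd² / [n(n²−1)] = 1 − 6×56 / (6×35) = 1 − 336/210 ≈ -0.600

-0.600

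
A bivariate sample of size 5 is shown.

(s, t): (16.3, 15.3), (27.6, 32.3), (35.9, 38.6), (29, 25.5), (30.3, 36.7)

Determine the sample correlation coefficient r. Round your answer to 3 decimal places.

0.918

n = 5, Σs = 139.1, Σt = 148.4, Σs² = 4075.35, Σt² = 4764.48, Σst = 4378.12
nΣst − ΣsΣt = 21890.6 − 20642.44 = 1248.16
nΣs² − (Σs)² = 20376.75 − 19348.81 = 1027.94; nΣt² − (Σt)² = 23822.4 − 22022.56 = 1799.84
r = 1248.16 / √(1027.94 × 1799.84) = 1248.16 / 1360.1939 ≈ 0.918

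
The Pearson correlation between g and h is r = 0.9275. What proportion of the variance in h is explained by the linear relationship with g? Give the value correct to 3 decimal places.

r² = (0.9275)² = 0.860

0.860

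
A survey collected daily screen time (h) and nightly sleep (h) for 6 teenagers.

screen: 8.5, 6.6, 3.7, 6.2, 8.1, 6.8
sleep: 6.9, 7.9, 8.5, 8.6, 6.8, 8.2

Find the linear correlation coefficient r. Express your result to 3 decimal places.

n = 6, Σx = 39.9, Σy = 46.9, Σx² = 279.79, Σy² = 369.71, Σxy = 306.4
nΣxy − ΣxΣy = 1838.4 − 1871.31 = -32.91
nΣx² − (Σx)² = 1678.74 − 1592.01 = 86.73; nΣy² − (Σy)² = 2218.26 − 2199.61 = 18.65
r = -32.91 / √(86.73 × 18.65) = -32.91 / 40.2183 ≈ -0.818

-0.818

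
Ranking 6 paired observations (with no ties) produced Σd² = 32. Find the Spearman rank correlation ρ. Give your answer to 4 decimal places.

ρ = 1 − 6Σd² / [n(n²−1)] = 1 − 6×32 / (6×35)
  = 1 − 192/210 = 1 − 0.91429 ≈ 0.0857

0.0857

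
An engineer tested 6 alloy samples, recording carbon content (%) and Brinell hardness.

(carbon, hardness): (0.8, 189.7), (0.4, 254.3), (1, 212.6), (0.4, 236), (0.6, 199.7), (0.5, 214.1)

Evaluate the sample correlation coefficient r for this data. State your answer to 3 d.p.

n = 6, Σx = 3.7, Σy = 1306.4, Σx² = 2.57, Σy² = 287268.24, Σxy = 787.35
nΣxy − ΣxΣy = 4724.1 − 4833.68 = -109.58
nΣx² − (Σx)² = 15.42 − 13.69 = 1.73; nΣy² − (Σy)² = 1723609.44 − 1706680.96 = 16928.48
r = -109.58 / √(1.73 × 16928.48) = -109.58 / 171.1323 ≈ -0.640

-0.640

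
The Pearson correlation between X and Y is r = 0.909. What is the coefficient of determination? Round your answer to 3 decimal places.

0.826

r² = (0.909)² = 0.826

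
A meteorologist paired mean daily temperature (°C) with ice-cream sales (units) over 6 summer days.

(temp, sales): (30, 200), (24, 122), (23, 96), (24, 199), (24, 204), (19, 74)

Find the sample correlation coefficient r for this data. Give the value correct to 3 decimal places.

0.709

n = 6, Σx = 144, Σy = 895, Σx² = 3518, Σy² = 150793, Σxy = 22214
nΣxy − ΣxΣy = 133284 − 128880 = 4404
nΣx² − (Σx)² = 21108 − 20736 = 372; nΣy² − (Σy)² = 904758 − 801025 = 103733
r = 4404 / √(372 × 103733) = 4404 / 6211.9784 ≈ 0.709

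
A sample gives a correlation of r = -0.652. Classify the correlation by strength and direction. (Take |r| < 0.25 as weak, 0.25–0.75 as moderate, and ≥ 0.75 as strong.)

r = -0.652 < 0 so the relationship is negative.
|r| = 0.652, which falls in the moderate range.

moderate negative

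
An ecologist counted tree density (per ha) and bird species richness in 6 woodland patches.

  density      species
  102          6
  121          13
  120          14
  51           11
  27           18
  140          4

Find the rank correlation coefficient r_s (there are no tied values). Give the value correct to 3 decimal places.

Rank density: 3, 5, 4, 2, 1, 6
Rank species: 2, 4, 5, 3, 6, 1
d = rank(density) − rank(species): 1, 1, -1, -1, -5, 5; Σd² = 54
ρ = 1 − 6Σd² / [n(n²−1)] = 1 − 6×54 / (6×35) = 1 − 324/210 ≈ -0.543

-0.543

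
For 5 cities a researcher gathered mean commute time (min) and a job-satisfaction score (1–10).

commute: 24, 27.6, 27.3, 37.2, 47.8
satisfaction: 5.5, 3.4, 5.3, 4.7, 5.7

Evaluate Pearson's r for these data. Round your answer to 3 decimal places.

0.316

n = 5, Σx = 163.9, Σy = 24.6, Σx² = 5751.73, Σy² = 124.48, Σxy = 817.83
nΣxy − ΣxΣy = 4089.15 − 4031.94 = 57.21
nΣx² − (Σx)² = 28758.65 − 26863.21 = 1895.44; nΣy² − (Σy)² = 622.4 − 605.16 = 17.24
r = 57.21 / √(1895.44 × 17.24) = 57.21 / 180.7689 ≈ 0.316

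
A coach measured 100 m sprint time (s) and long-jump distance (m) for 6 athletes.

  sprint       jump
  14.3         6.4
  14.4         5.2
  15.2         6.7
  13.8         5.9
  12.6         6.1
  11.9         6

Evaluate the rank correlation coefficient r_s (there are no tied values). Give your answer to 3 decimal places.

0.257

Rank sprint: 4, 5, 6, 3, 2, 1
Rank jump: 5, 1, 6, 2, 4, 3
d = rank(sprint) − rank(jump): -1, 4, 0, 1, -2, -2; Σd² = 26
ρ = 1 − 6Σd² / [n(n²−1)] = 1 − 6×26 / (6×35) = 1 − 156/210 ≈ 0.257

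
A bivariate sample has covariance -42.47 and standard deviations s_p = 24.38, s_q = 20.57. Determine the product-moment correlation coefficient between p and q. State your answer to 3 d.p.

r = Cov(p,q) / (s_p · s_q) = -42.47 / (24.38 × 20.57)
  = -42.47 / 501.4966 ≈ -0.085

-0.085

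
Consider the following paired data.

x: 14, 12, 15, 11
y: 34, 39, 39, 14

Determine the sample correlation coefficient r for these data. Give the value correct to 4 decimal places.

0.6903

n = 4, Σx = 52, Σy = 126, Σx² = 686, Σy² = 4394, Σxy = 1683
nΣxy − ΣxΣy = 6732 − 6552 = 180
nΣx² − (Σx)² = 2744 − 2704 = 40; nΣy² − (Σy)² = 17576 − 15876 = 1700
r = 180 / √(40 × 1700) = 180 / 260.7681 ≈ 0.6903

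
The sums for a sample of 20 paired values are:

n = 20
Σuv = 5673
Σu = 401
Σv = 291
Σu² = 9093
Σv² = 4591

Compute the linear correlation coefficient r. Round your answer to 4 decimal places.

-0.2635

r = (nΣuv − ΣuΣv) / √[(nΣu² − (Σu)²)(nΣv² − (Σv)²)]
Numerator: 20×5673 − 401×291 = -3231
Denominator: √[(181860 − 160801)(91820 − 84681)] = √[21059 × 7139] = 12261.3295
r = -3231 / 12261.3295 ≈ -0.2635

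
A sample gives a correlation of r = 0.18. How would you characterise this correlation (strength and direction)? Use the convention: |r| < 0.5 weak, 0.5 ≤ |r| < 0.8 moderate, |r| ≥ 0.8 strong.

weak positive

r = 0.18 > 0 so the relationship is positive.
|r| = 0.18, which falls in the weak range.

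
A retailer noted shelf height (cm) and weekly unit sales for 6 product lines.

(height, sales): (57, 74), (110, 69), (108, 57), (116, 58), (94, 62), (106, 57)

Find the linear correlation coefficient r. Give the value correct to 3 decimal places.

-0.743

n = 6, Σx = 591, Σy = 377, Σx² = 60541, Σy² = 23943, Σxy = 36562
nΣxy − ΣxΣy = 219372 − 222807 = -3435
nΣx² − (Σx)² = 363246 − 349281 = 13965; nΣy² − (Σy)² = 143658 − 142129 = 1529
r = -3435 / √(13965 × 1529) = -3435 / 4620.8749 ≈ -0.743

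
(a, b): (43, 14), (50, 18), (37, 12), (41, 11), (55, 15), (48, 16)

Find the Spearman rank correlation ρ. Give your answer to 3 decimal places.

Rank a: 3, 5, 1, 2, 6, 4
Rank b: 3, 6, 2, 1, 4, 5
d = rank(a) − rank(b): 0, -1, -1, 1, 2, -1; Σd² = 8
ρ = 1 − 6Σd² / [n(n²−1)] = 1 − 6×8 / (6×35) = 1 − 48/210 ≈ 0.771

0.771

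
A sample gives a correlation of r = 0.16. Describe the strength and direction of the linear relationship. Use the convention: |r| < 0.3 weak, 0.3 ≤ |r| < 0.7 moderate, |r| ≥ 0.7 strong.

weak positive

r = 0.16 > 0 so the relationship is positive.
|r| = 0.16, which falls in the weak range.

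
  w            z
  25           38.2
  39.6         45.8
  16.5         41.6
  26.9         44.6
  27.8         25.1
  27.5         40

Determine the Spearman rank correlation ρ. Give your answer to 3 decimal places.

Rank w: 2, 6, 1, 3, 5, 4
Rank z: 2, 6, 4, 5, 1, 3
d = rank(w) − rank(z): 0, 0, -3, -2, 4, 1; Σd² = 30
ρ = 1 − 6Σd² / [n(n²−1)] = 1 − 6×30 / (6×35) = 1 − 180/210 ≈ 0.143

0.143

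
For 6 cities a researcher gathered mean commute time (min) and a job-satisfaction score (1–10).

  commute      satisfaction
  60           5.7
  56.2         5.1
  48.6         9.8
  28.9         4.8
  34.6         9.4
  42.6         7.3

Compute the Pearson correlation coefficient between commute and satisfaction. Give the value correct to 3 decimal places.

-0.158

n = 6, Σx = 270.9, Σy = 42.1, Σx² = 12967.53, Σy² = 319.23, Σxy = 1879.84
nΣxy − ΣxΣy = 11279.04 − 11404.89 = -125.85
nΣx² − (Σx)² = 77805.18 − 73386.81 = 4418.37; nΣy² − (Σy)² = 1915.38 − 1772.41 = 142.97
r = -125.85 / √(4418.37 × 142.97) = -125.85 / 794.7920 ≈ -0.158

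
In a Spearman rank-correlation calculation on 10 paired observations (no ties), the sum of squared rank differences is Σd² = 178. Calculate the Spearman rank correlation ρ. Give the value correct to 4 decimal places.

-0.0788

ρ = 1 − 6Σd² / [n(n²−1)] = 1 − 6×178 / (10×99)
  = 1 − 1068/990 = 1 − 1.07879 ≈ -0.0788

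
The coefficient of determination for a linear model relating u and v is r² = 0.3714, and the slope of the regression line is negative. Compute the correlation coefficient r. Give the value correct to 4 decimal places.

|r| = √0.3714 = 0.6094
The association is negative, so r = −0.6094.

-0.6094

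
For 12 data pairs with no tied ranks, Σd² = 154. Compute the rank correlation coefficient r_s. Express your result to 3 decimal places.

0.462

ρ = 1 − 6Σd² / [n(n²−1)] = 1 − 6×154 / (12×143)
  = 1 − 924/1716 = 1 − 0.5385 ≈ 0.462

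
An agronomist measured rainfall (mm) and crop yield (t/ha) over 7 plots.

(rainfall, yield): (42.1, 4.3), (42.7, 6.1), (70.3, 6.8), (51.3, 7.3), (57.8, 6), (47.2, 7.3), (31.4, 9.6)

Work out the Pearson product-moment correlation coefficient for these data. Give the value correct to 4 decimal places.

-0.2837

n = 7, Σx = 342.8, Σy = 47.4, Σx² = 17724.12, Σy² = 336.68, Σxy = 2286.83
nΣxy − ΣxΣy = 16007.81 − 16248.72 = -240.91
nΣx² − (Σx)² = 124068.84 − 117511.84 = 6557; nΣy² − (Σy)² = 2356.76 − 2246.76 = 110
r = -240.91 / √(6557 × 110) = -240.91 / 849.2762 ≈ -0.2837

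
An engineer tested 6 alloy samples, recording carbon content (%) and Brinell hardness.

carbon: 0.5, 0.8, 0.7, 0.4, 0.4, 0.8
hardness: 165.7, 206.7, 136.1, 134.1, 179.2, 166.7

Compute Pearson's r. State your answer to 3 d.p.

0.349

n = 6, Σx = 3.6, Σy = 988.5, Σx² = 2.34, Σy² = 166588.93, Σxy = 602.16
nΣxy − ΣxΣy = 3612.96 − 3558.6 = 54.36
nΣx² − (Σx)² = 14.04 − 12.96 = 1.08; nΣy² − (Σy)² = 999533.58 − 977132.25 = 22401.33
r = 54.36 / √(1.08 × 22401.33) = 54.36 / 155.5424 ≈ 0.349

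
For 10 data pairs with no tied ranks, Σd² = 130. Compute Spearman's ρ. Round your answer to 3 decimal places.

0.212

ρ = 1 − 6Σd² / [n(n²−1)] = 1 − 6×130 / (10×99)
  = 1 − 780/990 = 1 − 0.7879 ≈ 0.212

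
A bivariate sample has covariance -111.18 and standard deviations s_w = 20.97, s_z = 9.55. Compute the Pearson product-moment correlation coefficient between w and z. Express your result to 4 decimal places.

-0.5552

r = Cov(w,z) / (s_w · s_z) = -111.18 / (20.97 × 9.55)
  = -111.18 / 200.2635 ≈ -0.5552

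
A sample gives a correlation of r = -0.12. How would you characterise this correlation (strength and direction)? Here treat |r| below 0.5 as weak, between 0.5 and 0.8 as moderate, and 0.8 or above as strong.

weak negative

r = -0.12 < 0 so the relationship is negative.
|r| = 0.12, which falls in the weak range.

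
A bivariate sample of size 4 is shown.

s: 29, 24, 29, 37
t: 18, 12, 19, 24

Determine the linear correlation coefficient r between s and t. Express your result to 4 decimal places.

n = 4, Σs = 119, Σt = 73, Σs² = 3627, Σt² = 1405, Σst = 2249
nΣst − ΣsΣt = 8996 − 8687 = 309
nΣs² − (Σs)² = 14508 − 14161 = 347; nΣt² − (Σt)² = 5620 − 5329 = 291
r = 309 / √(347 × 291) = 309 / 317.7688 ≈ 0.9724

0.9724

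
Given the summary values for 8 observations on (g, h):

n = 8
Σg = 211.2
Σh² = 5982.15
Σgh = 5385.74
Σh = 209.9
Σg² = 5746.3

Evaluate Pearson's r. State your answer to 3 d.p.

r = (nΣgh − ΣgΣh) / √[(nΣg² − (Σg)²)(nΣh² − (Σh)²)]
Numerator: 8×5385.74 − 211.2×209.9 = -1244.96
Denominator: √[(45970.4 − 44605.44)(47857.2 − 44058.01)] = √[1364.96 × 3799.19] = 2277.2225
r = -1244.96 / 2277.2225 ≈ -0.547

-0.547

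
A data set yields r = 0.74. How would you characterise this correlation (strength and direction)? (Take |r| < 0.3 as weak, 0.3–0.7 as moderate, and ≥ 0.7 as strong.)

strong positive

r = 0.74 > 0 so the relationship is positive.
|r| = 0.74, which falls in the strong range.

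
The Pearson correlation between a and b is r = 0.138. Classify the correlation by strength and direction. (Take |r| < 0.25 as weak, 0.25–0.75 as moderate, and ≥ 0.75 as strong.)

weak positive

r = 0.138 > 0 so the relationship is positive.
|r| = 0.138, which falls in the weak range.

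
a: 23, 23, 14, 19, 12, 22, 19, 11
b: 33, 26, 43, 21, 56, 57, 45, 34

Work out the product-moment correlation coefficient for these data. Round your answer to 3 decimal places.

-0.259

n = 8, Σa = 143, Σb = 315, Σa² = 2725, Σb² = 13621, Σab = 5513
nΣab − ΣaΣb = 44104 − 45045 = -941
nΣa² − (Σa)² = 21800 − 20449 = 1351; nΣb² − (Σb)² = 108968 − 99225 = 9743
r = -941 / √(1351 × 9743) = -941 / 3628.0564 ≈ -0.259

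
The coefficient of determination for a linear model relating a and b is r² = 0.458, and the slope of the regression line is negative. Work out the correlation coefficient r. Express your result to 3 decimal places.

|r| = √0.458 = 0.677
The association is negative, so r = −0.677.

-0.677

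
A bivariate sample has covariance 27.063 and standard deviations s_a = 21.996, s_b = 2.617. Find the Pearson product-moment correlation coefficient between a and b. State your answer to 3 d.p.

r = Cov(a,b) / (s_a · s_b) = 27.063 / (21.996 × 2.617)
  = 27.063 / 57.5635 ≈ 0.470

0.470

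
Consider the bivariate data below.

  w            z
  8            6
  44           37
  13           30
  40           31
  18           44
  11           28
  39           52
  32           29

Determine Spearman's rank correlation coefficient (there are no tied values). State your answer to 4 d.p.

0.6905

Rank w: 1, 8, 3, 7, 4, 2, 6, 5
Rank z: 1, 6, 4, 5, 7, 2, 8, 3
d = rank(w) − rank(z): 0, 2, -1, 2, -3, 0, -2, 2; Σd² = 26
ρ = 1 − 6Σd² / [n(n²−1)] = 1 − 6×26 / (8×63) = 1 − 156/504 ≈ 0.6905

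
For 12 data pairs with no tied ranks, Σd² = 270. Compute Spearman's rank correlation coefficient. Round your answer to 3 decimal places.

0.056

ρ = 1 − 6Σd² / [n(n²−1)] = 1 − 6×270 / (12×143)
  = 1 − 1620/1716 = 1 − 0.9441 ≈ 0.056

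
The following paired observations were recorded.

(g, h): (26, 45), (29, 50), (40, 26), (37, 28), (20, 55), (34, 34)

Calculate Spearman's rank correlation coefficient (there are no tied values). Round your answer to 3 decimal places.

-0.943

Rank g: 2, 3, 6, 5, 1, 4
Rank h: 4, 5, 1, 2, 6, 3
d = rank(g) − rank(h): -2, -2, 5, 3, -5, 1; Σd² = 68
ρ = 1 − 6Σd² / [n(n²−1)] = 1 − 6×68 / (6×35) = 1 − 408/210 ≈ -0.943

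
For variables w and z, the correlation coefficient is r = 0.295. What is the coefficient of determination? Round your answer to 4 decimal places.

0.0870

r² = (0.295)² = 0.0870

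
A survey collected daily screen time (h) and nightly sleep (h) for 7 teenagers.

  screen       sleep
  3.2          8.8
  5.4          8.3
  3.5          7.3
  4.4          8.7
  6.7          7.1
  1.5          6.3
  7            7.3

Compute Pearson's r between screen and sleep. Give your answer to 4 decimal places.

0.1166

n = 7, Σx = 31.7, Σy = 53.8, Σx² = 167.15, Σy² = 418.7, Σxy = 244.93
nΣxy − ΣxΣy = 1714.51 − 1705.46 = 9.05
nΣx² − (Σx)² = 1170.05 − 1004.89 = 165.16; nΣy² − (Σy)² = 2930.9 − 2894.44 = 36.46
r = 9.05 / √(165.16 × 36.46) = 9.05 / 77.5998 ≈ 0.1166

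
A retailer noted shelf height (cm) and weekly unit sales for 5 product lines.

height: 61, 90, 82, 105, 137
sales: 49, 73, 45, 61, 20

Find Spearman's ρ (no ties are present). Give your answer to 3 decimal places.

-0.200

Rank height: 1, 3, 2, 4, 5
Rank sales: 3, 5, 2, 4, 1
d = rank(height) − rank(sales): -2, -2, 0, 0, 4; Σd² = 24
ρ = 1 − 6Σd² / [n(n²−1)] = 1 − 6×24 / (5×24) = 1 − 144/120 ≈ -0.200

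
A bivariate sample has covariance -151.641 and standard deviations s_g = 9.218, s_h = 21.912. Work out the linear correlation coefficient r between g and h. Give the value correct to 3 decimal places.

-0.751

r = Cov(g,h) / (s_g · s_h) = -151.641 / (9.218 × 21.912)
  = -151.641 / 201.9848 ≈ -0.751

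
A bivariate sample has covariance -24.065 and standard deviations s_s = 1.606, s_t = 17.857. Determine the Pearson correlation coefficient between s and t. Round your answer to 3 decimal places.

-0.839

r = Cov(s,t) / (s_s · s_t) = -24.065 / (1.606 × 17.857)
  = -24.065 / 28.6783 ≈ -0.839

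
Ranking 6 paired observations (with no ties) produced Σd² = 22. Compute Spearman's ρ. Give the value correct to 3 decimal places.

ρ = 1 − 6Σd² / [n(n²−1)] = 1 − 6×22 / (6×35)
  = 1 − 132/210 = 1 − 0.6286 ≈ 0.371

0.371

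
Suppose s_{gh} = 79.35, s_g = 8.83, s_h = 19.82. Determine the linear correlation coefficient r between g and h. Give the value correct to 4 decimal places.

r = Cov(g,h) / (s_g · s_h) = 79.35 / (8.83 × 19.82)
  = 79.35 / 175.0106 ≈ 0.4534

0.4534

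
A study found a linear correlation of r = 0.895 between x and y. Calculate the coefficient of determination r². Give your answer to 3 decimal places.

r² = (0.895)² = 0.801

0.801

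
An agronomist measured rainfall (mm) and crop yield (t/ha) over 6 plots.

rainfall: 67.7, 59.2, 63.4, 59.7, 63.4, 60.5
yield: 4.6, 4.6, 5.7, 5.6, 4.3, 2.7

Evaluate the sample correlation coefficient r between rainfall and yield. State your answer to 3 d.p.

n = 6, Σx = 373.9, Σy = 27.5, Σx² = 23351.39, Σy² = 131.95, Σxy = 1715.41
nΣxy − ΣxΣy = 10292.46 − 10282.25 = 10.21
nΣx² − (Σx)² = 140108.34 − 139801.21 = 307.13; nΣy² − (Σy)² = 791.7 − 756.25 = 35.45
r = 10.21 / √(307.13 × 35.45) = 10.21 / 104.3444 ≈ 0.098

0.098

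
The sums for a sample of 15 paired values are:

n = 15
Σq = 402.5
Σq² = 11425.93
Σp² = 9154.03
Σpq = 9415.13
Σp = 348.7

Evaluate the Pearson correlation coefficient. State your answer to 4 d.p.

r = (nΣpq − ΣpΣq) / √[(nΣp² − (Σp)²)(nΣq² − (Σq)²)]
Numerator: 15×9415.13 − 348.7×402.5 = 875.2
Denominator: √[(137310.45 − 121591.69)(171388.95 − 162006.25)] = √[15718.76 × 9382.7] = 12144.3159
r = 875.2 / 12144.3159 ≈ 0.0721

0.0721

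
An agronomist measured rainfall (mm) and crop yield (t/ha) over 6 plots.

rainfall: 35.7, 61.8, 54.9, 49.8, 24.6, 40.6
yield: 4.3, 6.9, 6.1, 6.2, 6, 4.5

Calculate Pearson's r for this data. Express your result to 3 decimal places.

0.550

n = 6, Σx = 267.4, Σy = 34, Σx² = 12841.3, Σy² = 198, Σxy = 1553.88
nΣxy − ΣxΣy = 9323.28 − 9091.6 = 231.68
nΣx² − (Σx)² = 77047.8 − 71502.76 = 5545.04; nΣy² − (Σy)² = 1188 − 1156 = 32
r = 231.68 / √(5545.04 × 32) = 231.68 / 421.2378 ≈ 0.550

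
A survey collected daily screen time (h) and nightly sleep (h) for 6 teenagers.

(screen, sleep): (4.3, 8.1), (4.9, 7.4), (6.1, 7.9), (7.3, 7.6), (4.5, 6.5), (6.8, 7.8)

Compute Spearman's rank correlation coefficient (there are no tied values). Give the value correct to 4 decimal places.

-0.0857

Rank screen: 1, 3, 4, 6, 2, 5
Rank sleep: 6, 2, 5, 3, 1, 4
d = rank(screen) − rank(sleep): -5, 1, -1, 3, 1, 1; Σd² = 38
ρ = 1 − 6Σd² / [n(n²−1)] = 1 − 6×38 / (6×35) = 1 − 228/210 ≈ -0.0857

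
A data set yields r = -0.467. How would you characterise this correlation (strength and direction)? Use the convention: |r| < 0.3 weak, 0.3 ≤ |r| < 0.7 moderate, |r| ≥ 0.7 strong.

moderate negative

r = -0.467 < 0 so the relationship is negative.
|r| = 0.467, which falls in the moderate range.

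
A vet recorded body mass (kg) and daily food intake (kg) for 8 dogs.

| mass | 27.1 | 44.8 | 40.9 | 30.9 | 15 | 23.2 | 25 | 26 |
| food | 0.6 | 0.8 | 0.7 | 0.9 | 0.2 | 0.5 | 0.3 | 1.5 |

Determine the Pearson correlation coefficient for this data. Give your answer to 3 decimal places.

0.348

n = 8, Σx = 232.9, Σy = 5.5, Σx² = 7433.31, Σy² = 4.93, Σxy = 169.64
nΣxy − ΣxΣy = 1357.12 − 1280.95 = 76.17
nΣx² − (Σx)² = 59466.48 − 54242.41 = 5224.07; nΣy² − (Σy)² = 39.44 − 30.25 = 9.19
r = 76.17 / √(5224.07 × 9.19) = 76.17 / 219.1100 ≈ 0.348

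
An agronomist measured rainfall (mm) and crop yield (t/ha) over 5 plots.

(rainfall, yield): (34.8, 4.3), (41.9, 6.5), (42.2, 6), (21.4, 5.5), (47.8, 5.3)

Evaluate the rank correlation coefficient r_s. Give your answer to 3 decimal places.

Rank rainfall: 2, 3, 4, 1, 5
Rank yield: 1, 5, 4, 3, 2
d = rank(rainfall) − rank(yield): 1, -2, 0, -2, 3; Σd² = 18
ρ = 1 − 6Σd² / [n(n²−1)] = 1 − 6×18 / (5×24) = 1 − 108/120 ≈ 0.100

0.100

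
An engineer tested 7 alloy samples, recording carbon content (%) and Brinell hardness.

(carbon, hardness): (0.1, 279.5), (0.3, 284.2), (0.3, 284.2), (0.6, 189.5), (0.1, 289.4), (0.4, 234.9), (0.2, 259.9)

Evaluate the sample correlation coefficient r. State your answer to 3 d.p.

n = 7, Σx = 2, Σy = 1821.6, Σx² = 0.76, Σy² = 482048.16, Σxy = 487.05
nΣxy − ΣxΣy = 3409.35 − 3643.2 = -233.85
nΣx² − (Σx)² = 5.32 − 4 = 1.32; nΣy² − (Σy)² = 3374337.12 − 3318226.56 = 56110.56
r = -233.85 / √(1.32 × 56110.56) = -233.85 / 272.1506 ≈ -0.859

-0.859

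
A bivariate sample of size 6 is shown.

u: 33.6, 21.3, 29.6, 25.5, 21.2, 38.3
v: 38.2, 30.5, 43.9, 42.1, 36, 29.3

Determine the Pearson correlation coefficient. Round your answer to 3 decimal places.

-0.115

n = 6, Σu = 169.5, Σv = 220, Σu² = 5025.39, Σv² = 8243.6, Σuv = 6191.55
nΣuv − ΣuΣv = 37149.3 − 37290 = -140.7
nΣu² − (Σu)² = 30152.34 − 28730.25 = 1422.09; nΣv² − (Σv)² = 49461.6 − 48400 = 1061.6
r = -140.7 / √(1422.09 × 1061.6) = -140.7 / 1228.6947 ≈ -0.115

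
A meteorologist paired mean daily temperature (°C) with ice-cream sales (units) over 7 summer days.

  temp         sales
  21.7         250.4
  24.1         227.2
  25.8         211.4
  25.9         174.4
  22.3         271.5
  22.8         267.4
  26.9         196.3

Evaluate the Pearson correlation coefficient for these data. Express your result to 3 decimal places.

n = 7, Σx = 169.5, Σy = 1598.6, Σx² = 4128.89, Σy² = 373174.02, Σxy = 38311.92
nΣxy − ΣxΣy = 268183.44 − 270962.7 = -2779.26
nΣx² − (Σx)² = 28902.23 − 28730.25 = 171.98; nΣy² − (Σy)² = 2612218.14 − 2555521.96 = 56696.18
r = -2779.26 / √(171.98 × 56696.18) = -2779.26 / 3122.5965 ≈ -0.890

-0.890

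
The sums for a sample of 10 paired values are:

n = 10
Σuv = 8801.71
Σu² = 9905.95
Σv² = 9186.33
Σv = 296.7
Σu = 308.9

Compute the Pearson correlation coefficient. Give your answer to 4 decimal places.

-0.9728

r = (nΣuv − ΣuΣv) / √[(nΣu² − (Σu)²)(nΣv² − (Σv)²)]
Numerator: 10×8801.71 − 308.9×296.7 = -3633.53
Denominator: √[(99059.5 − 95419.21)(91863.3 − 88030.89)] = √[3640.29 × 3832.41] = 3735.1150
r = -3633.53 / 3735.1150 ≈ -0.9728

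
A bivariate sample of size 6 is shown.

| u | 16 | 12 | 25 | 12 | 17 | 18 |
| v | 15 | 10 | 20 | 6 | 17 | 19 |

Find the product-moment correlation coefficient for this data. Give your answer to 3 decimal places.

n = 6, Σu = 100, Σv = 87, Σu² = 1782, Σv² = 1411, Σuv = 1563
nΣuv − ΣuΣv = 9378 − 8700 = 678
nΣu² − (Σu)² = 10692 − 10000 = 692; nΣv² − (Σv)² = 8466 − 7569 = 897
r = 678 / √(692 × 897) = 678 / 787.8604 ≈ 0.861

0.861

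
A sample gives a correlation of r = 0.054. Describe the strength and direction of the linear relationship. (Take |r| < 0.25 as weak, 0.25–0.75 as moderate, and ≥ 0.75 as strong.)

r = 0.054 > 0 so the relationship is positive.
|r| = 0.054, which falls in the weak range.

weak positive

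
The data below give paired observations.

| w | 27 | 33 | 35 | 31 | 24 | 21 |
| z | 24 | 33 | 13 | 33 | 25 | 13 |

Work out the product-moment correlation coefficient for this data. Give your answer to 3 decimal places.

n = 6, Σw = 171, Σz = 141, Σw² = 5021, Σz² = 3717, Σwz = 4088
nΣwz − ΣwΣz = 24528 − 24111 = 417
nΣw² − (Σw)² = 30126 − 29241 = 885; nΣz² − (Σz)² = 22302 − 19881 = 2421
r = 417 / √(885 × 2421) = 417 / 1463.7572 ≈ 0.285

0.285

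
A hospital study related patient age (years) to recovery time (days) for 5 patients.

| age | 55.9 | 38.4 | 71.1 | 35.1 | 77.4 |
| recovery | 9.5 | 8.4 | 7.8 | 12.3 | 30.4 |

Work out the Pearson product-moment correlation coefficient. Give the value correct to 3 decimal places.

0.544

n = 5, Σx = 277.9, Σy = 68.4, Σx² = 16877.35, Σy² = 1297.1, Σxy = 4192.88
nΣxy − ΣxΣy = 20964.4 − 19008.36 = 1956.04
nΣx² − (Σx)² = 84386.75 − 77228.41 = 7158.34; nΣy² − (Σy)² = 6485.5 − 4678.56 = 1806.94
r = 1956.04 / √(7158.34 × 1806.94) = 1956.04 / 3596.4831 ≈ 0.544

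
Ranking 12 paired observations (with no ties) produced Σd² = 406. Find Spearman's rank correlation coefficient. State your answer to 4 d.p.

-0.4196

ρ = 1 − 6Σd² / [n(n²−1)] = 1 − 6×406 / (12×143)
  = 1 − 2436/1716 = 1 − 1.41958 ≈ -0.4196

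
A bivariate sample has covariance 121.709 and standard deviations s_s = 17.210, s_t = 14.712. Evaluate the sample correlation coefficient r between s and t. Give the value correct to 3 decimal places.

0.481

r = Cov(s,t) / (s_s · s_t) = 121.709 / (17.210 × 14.712)
  = 121.709 / 253.1935 ≈ 0.481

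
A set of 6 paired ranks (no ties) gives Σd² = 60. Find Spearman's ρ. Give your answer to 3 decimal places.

-0.714

ρ = 1 − 6Σd² / [n(n²−1)] = 1 − 6×60 / (6×35)
  = 1 − 360/210 = 1 − 1.7143 ≈ -0.714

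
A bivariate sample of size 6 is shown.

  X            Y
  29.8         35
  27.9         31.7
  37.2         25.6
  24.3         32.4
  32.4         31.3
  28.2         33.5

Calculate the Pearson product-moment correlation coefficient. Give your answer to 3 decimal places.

-0.741

n = 6, ΣX = 179.8, ΣY = 189.5, ΣX² = 5485.78, ΣY² = 6036.95, ΣXY = 5625.89
nΣXY − ΣXΣY = 33755.34 − 34072.1 = -316.76
nΣX² − (ΣX)² = 32914.68 − 32328.04 = 586.64; nΣY² − (ΣY)² = 36221.7 − 35910.25 = 311.45
r = -316.76 / √(586.64 × 311.45) = -316.76 / 427.4448 ≈ -0.741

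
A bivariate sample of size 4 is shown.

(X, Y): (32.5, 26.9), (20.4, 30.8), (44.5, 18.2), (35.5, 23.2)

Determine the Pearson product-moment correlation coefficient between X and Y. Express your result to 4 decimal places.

-0.9759

n = 4, ΣX = 132.9, ΣY = 99.1, ΣX² = 4712.91, ΣY² = 2541.73, ΣXY = 3136.07
nΣXY − ΣXΣY = 12544.28 − 13170.39 = -626.11
nΣX² − (ΣX)² = 18851.64 − 17662.41 = 1189.23; nΣY² − (ΣY)² = 10166.92 − 9820.81 = 346.11
r = -626.11 / √(1189.23 × 346.11) = -626.11 / 641.5640 ≈ -0.9759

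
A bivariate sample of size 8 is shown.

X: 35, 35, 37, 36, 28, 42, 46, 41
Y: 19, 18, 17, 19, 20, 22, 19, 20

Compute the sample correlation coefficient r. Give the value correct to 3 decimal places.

n = 8, ΣX = 300, ΣY = 154, ΣX² = 11460, ΣY² = 2980, ΣXY = 5786
nΣXY − ΣXΣY = 46288 − 46200 = 88
nΣX² − (ΣX)² = 91680 − 90000 = 1680; nΣY² − (ΣY)² = 23840 − 23716 = 124
r = 88 / √(1680 × 124) = 88 / 456.4209 ≈ 0.193

0.193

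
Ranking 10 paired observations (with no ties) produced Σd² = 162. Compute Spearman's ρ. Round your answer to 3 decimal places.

ρ = 1 − 6Σd² / [n(n²−1)] = 1 − 6×162 / (10×99)
  = 1 − 972/990 = 1 − 0.9818 ≈ 0.018

0.018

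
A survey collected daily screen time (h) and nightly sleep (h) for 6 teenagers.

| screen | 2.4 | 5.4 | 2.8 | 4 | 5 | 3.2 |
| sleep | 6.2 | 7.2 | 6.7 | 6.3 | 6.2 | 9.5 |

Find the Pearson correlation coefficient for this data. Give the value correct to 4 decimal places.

-0.1111

n = 6, Σx = 22.8, Σy = 42.1, Σx² = 94, Σy² = 303.55, Σxy = 159.12
nΣxy − ΣxΣy = 954.72 − 959.88 = -5.16
nΣx² − (Σx)² = 564 − 519.84 = 44.16; nΣy² − (Σy)² = 1821.3 − 1772.41 = 48.89
r = -5.16 / √(44.16 × 48.89) = -5.16 / 46.4649 ≈ -0.1111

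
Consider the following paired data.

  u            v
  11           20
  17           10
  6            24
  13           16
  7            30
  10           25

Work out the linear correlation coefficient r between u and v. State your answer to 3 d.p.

n = 6, Σu = 64, Σv = 125, Σu² = 764, Σv² = 2857, Σuv = 1202
nΣuv − ΣuΣv = 7212 − 8000 = -788
nΣu² − (Σu)² = 4584 − 4096 = 488; nΣv² − (Σv)² = 17142 − 15625 = 1517
r = -788 / √(488 × 1517) = -788 / 860.4046 ≈ -0.916

-0.916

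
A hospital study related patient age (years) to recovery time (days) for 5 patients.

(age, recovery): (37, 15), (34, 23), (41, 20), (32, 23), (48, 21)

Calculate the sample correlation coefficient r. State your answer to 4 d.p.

-0.1893

n = 5, Σx = 192, Σy = 102, Σx² = 7534, Σy² = 2124, Σxy = 3901
nΣxy − ΣxΣy = 19505 − 19584 = -79
nΣx² − (Σx)² = 37670 − 36864 = 806; nΣy² − (Σy)² = 10620 − 10404 = 216
r = -79 / √(806 × 216) = -79 / 417.2481 ≈ -0.1893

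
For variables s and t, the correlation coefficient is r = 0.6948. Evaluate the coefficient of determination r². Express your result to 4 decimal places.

r² = (0.6948)² = 0.4827

0.4827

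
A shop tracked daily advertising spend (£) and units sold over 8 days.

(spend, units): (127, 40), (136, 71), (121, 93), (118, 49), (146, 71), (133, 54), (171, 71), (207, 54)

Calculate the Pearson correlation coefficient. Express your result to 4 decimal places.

-0.0659

n = 8, Σx = 1159, Σy = 503, Σx² = 174285, Σy² = 33605, Σxy = 72638
nΣxy − ΣxΣy = 581104 − 582977 = -1873
nΣx² − (Σx)² = 1394280 − 1343281 = 50999; nΣy² − (Σy)² = 268840 − 253009 = 15831
r = -1873 / √(50999 × 15831) = -1873 / 28414.1720 ≈ -0.0659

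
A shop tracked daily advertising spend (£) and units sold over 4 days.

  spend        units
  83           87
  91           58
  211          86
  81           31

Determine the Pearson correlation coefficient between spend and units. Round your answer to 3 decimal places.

n = 4, Σx = 466, Σy = 262, Σx² = 66252, Σy² = 19290, Σxy = 33156
nΣxy − ΣxΣy = 132624 − 122092 = 10532
nΣx² − (Σx)² = 265008 − 217156 = 47852; nΣy² − (Σy)² = 77160 − 68644 = 8516
r = 10532 / √(47852 × 8516) = 10532 / 20186.8183 ≈ 0.522

0.522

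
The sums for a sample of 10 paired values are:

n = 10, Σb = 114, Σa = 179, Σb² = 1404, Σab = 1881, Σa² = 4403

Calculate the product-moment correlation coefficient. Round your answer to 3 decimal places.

-0.451

r = (nΣab − ΣaΣb) / √[(nΣa² − (Σa)²)(nΣb² − (Σb)²)]
Numerator: 10×1881 − 179×114 = -1596
Denominator: √[(44030 − 32041)(14040 − 12996)] = √[11989 × 1044] = 3537.8689
r = -1596 / 3537.8689 ≈ -0.451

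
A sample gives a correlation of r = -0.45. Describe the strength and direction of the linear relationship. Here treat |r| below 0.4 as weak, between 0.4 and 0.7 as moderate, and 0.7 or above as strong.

r = -0.45 < 0 so the relationship is negative.
|r| = 0.45, which falls in the moderate range.

moderate negative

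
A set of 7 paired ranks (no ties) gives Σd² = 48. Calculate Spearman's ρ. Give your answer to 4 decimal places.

ρ = 1 − 6Σd² / [n(n²−1)] = 1 − 6×48 / (7×48)
  = 1 − 288/336 = 1 − 0.85714 ≈ 0.1429

0.1429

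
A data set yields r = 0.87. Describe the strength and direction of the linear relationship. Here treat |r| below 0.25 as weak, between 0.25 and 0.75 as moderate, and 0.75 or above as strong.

r = 0.87 > 0 so the relationship is positive.
|r| = 0.87, which falls in the strong range.

strong positive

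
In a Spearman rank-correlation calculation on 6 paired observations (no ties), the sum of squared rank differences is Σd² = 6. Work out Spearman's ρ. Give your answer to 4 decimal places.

ρ = 1 − 6Σd² / [n(n²−1)] = 1 − 6×6 / (6×35)
  = 1 − 36/210 = 1 − 0.17143 ≈ 0.8286

0.8286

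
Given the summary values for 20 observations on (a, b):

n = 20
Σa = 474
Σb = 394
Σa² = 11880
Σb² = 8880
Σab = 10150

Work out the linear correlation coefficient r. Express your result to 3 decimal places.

r = (nΣab − ΣaΣb) / √[(nΣa² − (Σa)²)(nΣb² − (Σb)²)]
Numerator: 20×10150 − 474×394 = 16244
Denominator: √[(237600 − 224676)(177600 − 155236)] = √[12924 × 22364] = 17000.9510
r = 16244 / 17000.9510 ≈ 0.955

0.955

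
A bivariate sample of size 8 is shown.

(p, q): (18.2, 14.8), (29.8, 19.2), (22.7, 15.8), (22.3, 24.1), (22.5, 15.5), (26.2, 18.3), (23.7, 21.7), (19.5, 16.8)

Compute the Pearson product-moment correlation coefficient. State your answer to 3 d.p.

n = 8, Σp = 184.9, Σq = 146.2, Σp² = 4366.49, Σq² = 2746.4, Σpq = 3407.71
nΣpq − ΣpΣq = 27261.68 − 27032.38 = 229.3
nΣp² − (Σp)² = 34931.92 − 34188.01 = 743.91; nΣq² − (Σq)² = 21971.2 − 21374.44 = 596.76
r = 229.3 / √(743.91 × 596.76) = 229.3 / 666.2850 ≈ 0.344

0.344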